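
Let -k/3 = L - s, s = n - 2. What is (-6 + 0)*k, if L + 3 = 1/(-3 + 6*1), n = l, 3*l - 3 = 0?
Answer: -30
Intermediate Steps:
l = 1 (l = 1 + (1/3)*0 = 1 + 0 = 1)
n = 1
L = -8/3 (L = -3 + 1/(-3 + 6*1) = -3 + 1/(-3 + 6) = -3 + 1/3 = -8/3 ≈ -2.6667)
s = -1 (s = 1 - 2 = -1)
k = 5 (k = -3*(-8/3 - 1*(-1)) = -3*(-8/3 + 1) = -3*(-5/3) = 5)
(-6 + 0)*k = (-6 + 0)*5 = -6*5 = -30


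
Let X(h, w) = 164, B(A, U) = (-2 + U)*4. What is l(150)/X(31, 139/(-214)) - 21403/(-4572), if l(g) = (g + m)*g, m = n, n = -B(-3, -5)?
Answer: 31395623/187452 ≈ 167.49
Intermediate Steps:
B(A, U) = -8 + 4*U
n = 28 (n = -(-8 + 4*(-5)) = -(-8 - 20) = -1*(-28) = 28)
m = 28
l(g) = g*(28 + g) (l(g) = (g + 28)*g = (28 + g)*g = g*(28 + g))
l(150)/X(31, 139/(-214)) - 21403/(-4572) = (150*(28 + 150))/164 - 21403/(-4572) = (150*178)*(1/164) - 21403*(-1/4572) = 26700*(1/164) + 21403/4572 = 6675/41 + 21403/4572 = 31395623/187452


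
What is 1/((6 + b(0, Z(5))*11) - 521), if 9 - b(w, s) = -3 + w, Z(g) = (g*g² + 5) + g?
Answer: -1/383 ≈ -0.0026110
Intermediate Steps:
Z(g) = 5 + g + g³ (Z(g) = (g³ + 5) + g = (5 + g³) + g = 5 + g + g³)
b(w, s) = 12 - w (b(w, s) = 9 - (-3 + w) = 9 + (3 - w) = 12 - w)
1/((6 + b(0, Z(5))*11) - 521) = 1/((6 + (12 - 1*0)*11) - 521) = 1/((6 + (12 + 0)*11) - 521) = 1/((6 + 12*11) - 521) = 1/((6 + 132) - 521) = 1/(138 - 521) = 1/(-383) = -1/383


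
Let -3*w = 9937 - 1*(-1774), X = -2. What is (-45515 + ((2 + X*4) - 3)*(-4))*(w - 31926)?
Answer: 4888492231/3 ≈ 1.6295e+9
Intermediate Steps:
w = -11711/3 (w = -(9937 - 1*(-1774))/3 = -(9937 + 1774)/3 = -⅓*11711 = -11711/3 ≈ -3903.7)
(-45515 + ((2 + X*4) - 3)*(-4))*(w - 31926) = (-45515 + ((2 - 2*4) - 3)*(-4))*(-11711/3 - 31926) = (-45515 + ((2 - 8) - 3)*(-4))*(-107489/3) = (-45515 + (-6 - 3)*(-4))*(-107489/3) = (-45515 - 9*(-4))*(-107489/3) = (-45515 + 36)*(-107489/3) = -45479*(-107489/3) = 4888492231/3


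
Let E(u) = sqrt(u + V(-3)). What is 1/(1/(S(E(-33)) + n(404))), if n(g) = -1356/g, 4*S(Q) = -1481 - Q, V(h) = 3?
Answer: -150937/404 - I*sqrt(30)/4 ≈ -373.61 - 1.3693*I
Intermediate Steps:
E(u) = sqrt(3 + u) (E(u) = sqrt(u + 3) = sqrt(3 + u))
S(Q) = -1481/4 - Q/4 (S(Q) = (-1481 - Q)/4 = -1481/4 - Q/4)
1/(1/(S(E(-33)) + n(404))) = 1/(1/((-1481/4 - sqrt(3 - 33)/4) - 1356/404)) = 1/(1/((-1481/4 - I*sqrt(30)/4) - 1356*1/404)) = 1/(1/((-1481/4 - I*sqrt(30)/4) - 339/101)) = 1/(1/(-150937/404 - I*sqrt(30)/4)) = -150937/404 - I*sqrt(30)/4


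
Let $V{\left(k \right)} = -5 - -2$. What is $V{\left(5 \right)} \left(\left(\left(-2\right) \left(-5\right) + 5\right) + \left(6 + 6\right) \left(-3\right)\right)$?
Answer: $63$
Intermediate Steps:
$V{\left(k \right)} = -3$ ($V{\left(k \right)} = -5 + 2 = -3$)
$V{\left(5 \right)} \left(\left(\left(-2\right) \left(-5\right) + 5\right) + \left(6 + 6\right) \left(-3\right)\right) = - 3 \left(\left(\left(-2\right) \left(-5\right) + 5\right) + \left(6 + 6\right) \left(-3\right)\right) = - 3 \left(\left(10 + 5\right) + 12 \left(-3\right)\right) = - 3 \left(15 - 36\right) = \left(-3\right) \left(-21\right) = 63$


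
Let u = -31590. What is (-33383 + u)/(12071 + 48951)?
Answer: -64973/61022 ≈ -1.0647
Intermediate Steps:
(-33383 + u)/(12071 + 48951) = (-33383 - 31590)/(12071 + 48951) = -64973/61022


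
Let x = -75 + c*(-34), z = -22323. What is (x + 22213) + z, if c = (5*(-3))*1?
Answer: 325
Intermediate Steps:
c = -15 (c = -15*1 = -15)
x = 435 (x = -75 - 15*(-34) = -75 + 510 = 435)
(x + 22213) + z = (435 + 22213) - 22323 = 22648 - 22323 = 325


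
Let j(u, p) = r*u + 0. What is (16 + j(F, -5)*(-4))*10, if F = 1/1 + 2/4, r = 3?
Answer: -20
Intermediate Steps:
F = 3/2 (F = 1*1 + 2*(¼) = 1 + ½ = 3/2 ≈ 1.5000)
j(u, p) = 3*u (j(u, p) = 3*u + 0 = 3*u)
(16 + j(F, -5)*(-4))*10 = (16 + (3*(3/2))*(-4))*10 = (16 + (9/2)*(-4))*10 = (16 - 18)*10 = -2*10 = -20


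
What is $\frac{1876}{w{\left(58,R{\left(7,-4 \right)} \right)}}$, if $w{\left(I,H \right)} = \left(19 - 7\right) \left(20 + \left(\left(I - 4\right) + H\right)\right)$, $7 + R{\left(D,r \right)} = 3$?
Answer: $\frac{67}{30} \approx 2.2333$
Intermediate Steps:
$R{\left(D,r \right)} = -4$ ($R{\left(D,r \right)} = -7 + 3 = -4$)
$w{\left(I,H \right)} = 192 + 12 H + 12 I$ ($w{\left(I,H \right)} = 12 \left(20 + \left(\left(-4 + I\right) + H\right)\right) = 12 \left(20 + \left(-4 + H + I\right)\right) = 12 \left(16 + H + I\right) = 192 + 12 H + 12 I$)
$\frac{1876}{w{\left(58,R{\left(7,-4 \right)} \right)}} = \frac{1876}{192 + 12 \left(-4\right) + 12 \cdot 58} = \frac{1876}{192 - 48 + 696} = \frac{1876}{840} = 1876 \cdot \frac{1}{840} = \frac{67}{30}$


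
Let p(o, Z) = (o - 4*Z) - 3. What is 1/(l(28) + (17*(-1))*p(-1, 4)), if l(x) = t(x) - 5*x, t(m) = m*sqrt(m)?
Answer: 25/2256 - 7*sqrt(7)/2256 ≈ 0.0028722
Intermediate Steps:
t(m) = m**(3/2)
l(x) = x**(3/2) - 5*x
p(o, Z) = -3 + o - 4*Z
1/(l(28) + (17*(-1))*p(-1, 4)) = 1/((28**(3/2) - 5*28) + (17*(-1))*(-3 - 1 - 4*4)) = 1/((56*sqrt(7) - 140) - 17*(-3 - 1 - 16)) = 1/((-140 + 56*sqrt(7)) - 17*(-20)) = 1/((-140 + 56*sqrt(7)) + 340) = 1/(200 + 56*sqrt(7))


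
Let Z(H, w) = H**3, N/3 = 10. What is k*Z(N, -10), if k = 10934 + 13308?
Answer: 654534000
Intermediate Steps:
N = 30 (N = 3*10 = 30)
k = 24242
k*Z(N, -10) = 24242*30**3 = 24242*27000 = 654534000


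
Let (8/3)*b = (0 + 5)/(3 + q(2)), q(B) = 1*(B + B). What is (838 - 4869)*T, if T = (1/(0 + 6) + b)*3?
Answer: -294263/56 ≈ -5254.7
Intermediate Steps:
q(B) = 2*B (q(B) = 1*(2*B) = 2*B)
b = 15/56 (b = 3*((0 + 5)/(3 + 2*2))/8 = 3*(5/(3 + 4))/8 = 3*(5/7)/8 = 3*(5*(1/7))/8 = (3/8)*(5/7) = 15/56 ≈ 0.26786)
T = 73/56 (T = (1/(0 + 6) + 15/56)*3 = (1/6 + 15/56)*3 = (73/168)*3 = 73/56 ≈ 1.3036)
(838 - 4869)*T = (838 - 4869)*(73/56) = -4031*73/56 = -294263/56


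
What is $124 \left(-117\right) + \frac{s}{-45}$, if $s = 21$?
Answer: $- \frac{217627}{15} \approx -14508.0$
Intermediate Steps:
$124 \left(-117\right) + \frac{s}{-45} = 124 \left(-117\right) + \frac{21}{-45} = -14508 + 21 \left(- \frac{1}{45}\right) = -14508 - \frac{7}{15} = - \frac{217627}{15}$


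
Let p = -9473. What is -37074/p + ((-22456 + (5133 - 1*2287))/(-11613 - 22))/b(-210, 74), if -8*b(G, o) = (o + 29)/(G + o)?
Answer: 49308512722/2270498113 ≈ 21.717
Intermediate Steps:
b(G, o) = -(29 + o)/(8*(G + o)) (b(G, o) = -(o + 29)/(8*(G + o)) = -(29 + o)/(8*(G + o)))
-37074/p + ((-22456 + (5133 - 1*2287))/(-11613 - 22))/b(-210, 74) = -37074/(-9473) + ((-22456 + (5133 - 1*2287))/(-11613 - 22))/(((-29 - 1*74)/(8*(-210 + 74)))) = -37074*(-1/9473) + ((-22456 + (5133 - 2287))/(-11635))/(((1/8)*(-29 - 74)/(-136))) = 37074/9473 + ((-22456 + 2846)*(-1/11635))/(((1/8)*(-1/136)*(-103))) = 37074/9473 + (-19610*(-1/11635))/(103/1088) = 37074/9473 + (3922/2327)*(1088/103) = 37074/9473 + 4267136/239681 = 49308512722/2270498113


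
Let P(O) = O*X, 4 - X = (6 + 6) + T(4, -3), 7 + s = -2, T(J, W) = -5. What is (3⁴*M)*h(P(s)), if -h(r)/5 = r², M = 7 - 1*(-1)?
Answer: -2361960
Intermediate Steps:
M = 8 (M = 7 + 1 = 8)
s = -9 (s = -7 - 2 = -9)
X = -3 (X = 4 - ((6 + 6) - 5) = 4 - (12 - 5) = 4 - 1*7 = 4 - 7 = -3)
P(O) = -3*O (P(O) = O*(-3) = -3*O)
h(r) = -5*r²
(3⁴*M)*h(P(s)) = (3⁴*8)*(-5*(-3*(-9))²) = (81*8)*(-5*27²) = 648*(-5*729) = 648*(-3645) = -2361960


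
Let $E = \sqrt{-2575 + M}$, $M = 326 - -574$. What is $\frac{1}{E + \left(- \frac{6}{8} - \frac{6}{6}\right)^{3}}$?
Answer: $- \frac{21952}{6978449} - \frac{20480 i \sqrt{67}}{6978449} \approx -0.0031457 - 0.024022 i$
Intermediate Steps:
$M = 900$ ($M = 326 + 574 = 900$)
$E = 5 i \sqrt{67}$ ($E = \sqrt{-2575 + 900} = \sqrt{-1675} = 5 i \sqrt{67} \approx 40.927 i$)
$\frac{1}{E + \left(- \frac{6}{8} - \frac{6}{6}\right)^{3}} = \frac{1}{5 i \sqrt{67} + \left(- \frac{6}{8} - \frac{6}{6}\right)^{3}} = \frac{1}{5 i \sqrt{67} + \left(\left(-6\right) \frac{1}{8} - 1\right)^{3}} = \frac{1}{5 i \sqrt{67} + \left(- \frac{3}{4} - 1\right)^{3}} = \frac{1}{5 i \sqrt{67} + \left(- \frac{7}{4}\right)^{3}} = \frac{1}{5 i \sqrt{67} - \frac{343}{64}} = \frac{1}{- \frac{343}{64} + 5 i \sqrt{67}}$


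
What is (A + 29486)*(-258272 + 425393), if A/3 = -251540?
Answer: -121185119214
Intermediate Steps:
A = -754620 (A = 3*(-251540) = -754620)
(A + 29486)*(-258272 + 425393) = (-754620 + 29486)*(-258272 + 425393) = -725134*167121 = -121185119214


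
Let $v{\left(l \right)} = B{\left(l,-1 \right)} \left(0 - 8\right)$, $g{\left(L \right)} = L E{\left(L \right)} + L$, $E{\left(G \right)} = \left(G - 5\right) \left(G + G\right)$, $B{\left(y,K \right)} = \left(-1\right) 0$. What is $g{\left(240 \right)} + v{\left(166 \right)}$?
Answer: $27072240$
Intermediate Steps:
$B{\left(y,K \right)} = 0$
$E{\left(G \right)} = 2 G \left(-5 + G\right)$ ($E{\left(G \right)} = \left(-5 + G\right) 2 G = 2 G \left(-5 + G\right)$)
$g{\left(L \right)} = L + 2 L^{2} \left(-5 + L\right)$ ($g{\left(L \right)} = L 2 L \left(-5 + L\right) + L = 2 L^{2} \left(-5 + L\right) + L = L + 2 L^{2} \left(-5 + L\right)$)
$v{\left(l \right)} = 0$ ($v{\left(l \right)} = 0 \left(0 - 8\right) = 0 \left(-8\right) = 0$)
$g{\left(240 \right)} + v{\left(166 \right)} = 240 \left(1 + 2 \cdot 240 \left(-5 + 240\right)\right) + 0 = 240 \left(1 + 2 \cdot 240 \cdot 235\right) + 0 = 240 \left(1 + 112800\right) + 0 = 240 \cdot 112801 + 0 = 27072240 + 0 = 27072240$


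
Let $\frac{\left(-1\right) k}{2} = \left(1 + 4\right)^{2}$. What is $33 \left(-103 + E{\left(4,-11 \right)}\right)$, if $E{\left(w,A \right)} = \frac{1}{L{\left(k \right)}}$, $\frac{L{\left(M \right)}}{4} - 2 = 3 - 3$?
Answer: $- \frac{27159}{8} \approx -3394.9$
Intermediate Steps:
$k = -50$ ($k = - 2 \left(1 + 4\right)^{2} = - 2 \cdot 5^{2} = \left(-2\right) 25 = -50$)
$L{\left(M \right)} = 8$ ($L{\left(M \right)} = 8 + 4 \left(3 - 3\right) = 8 + 4 \cdot 0 = 8 + 0 = 8$)
$E{\left(w,A \right)} = \frac{1}{8}$
$33 \left(-103 + E{\left(4,-11 \right)}\right) = 33 \left(-103 + \frac{1}{8}\right) = 33 \left(- \frac{823}{8}\right) = - \frac{27159}{8}$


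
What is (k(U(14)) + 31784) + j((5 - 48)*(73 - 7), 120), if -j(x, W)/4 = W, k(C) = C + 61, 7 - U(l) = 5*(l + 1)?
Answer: 31297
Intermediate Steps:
U(l) = 2 - 5*l (U(l) = 7 - 5*(l + 1) = 7 - 5*(1 + l) = 7 - (5 + 5*l) = 7 + (-5 - 5*l) = 2 - 5*l)
k(C) = 61 + C
j(x, W) = -4*W
(k(U(14)) + 31784) + j((5 - 48)*(73 - 7), 120) = ((61 + (2 - 5*14)) + 31784) - 4*120 = ((61 + (2 - 70)) + 31784) - 480 = ((61 - 68) + 31784) - 480 = (-7 + 31784) - 480 = 31777 - 480 = 31297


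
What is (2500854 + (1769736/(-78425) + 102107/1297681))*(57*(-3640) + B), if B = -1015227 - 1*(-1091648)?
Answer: -33355983968592692841331/101770632425 ≈ -3.2776e+11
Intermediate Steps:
B = 76421 (B = -1015227 + 1091648 = 76421)
(2500854 + (1769736/(-78425) + 102107/1297681))*(57*(-3640) + B) = (2500854 + (1769736/(-78425) + 102107/1297681))*(57*(-3640) + 76421) = (2500854 + (1769736*(-1/78425) + 102107*(1/1297681)))*(-207480 + 76421) = (2500854 + (-1769736/78425 + 102107/1297681))*(-131059) = (2500854 - 2288545040741/101770632425)*(-131059) = (254511204637550209/101770632425)*(-131059) = -33355983968592692841331/101770632425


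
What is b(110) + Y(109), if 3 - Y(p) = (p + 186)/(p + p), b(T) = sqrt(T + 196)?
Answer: 359/218 + 3*sqrt(34) ≈ 19.140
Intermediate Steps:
b(T) = sqrt(196 + T)
Y(p) = 3 - (186 + p)/(2*p) (Y(p) = 3 - (p + 186)/(p + p) = 3 - (186 + p)/(2*p))
b(110) + Y(109) = sqrt(196 + 110) + (5/2 - 93/109) = sqrt(306) + (5/2 - 93*1/109) = 3*sqrt(34) + (5/2 - 93/109) = 3*sqrt(34) + 359/218 = 359/218 + 3*sqrt(34)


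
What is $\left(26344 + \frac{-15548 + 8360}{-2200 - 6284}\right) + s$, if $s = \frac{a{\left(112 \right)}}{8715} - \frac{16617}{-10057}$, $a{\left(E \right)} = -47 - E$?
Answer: $\frac{77742514190349}{2950774085} \approx 26346.0$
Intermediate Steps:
$s = \frac{47739364}{29215585}$ ($s = \frac{-47 - 112}{8715} - \frac{16617}{-10057} = \left(-47 - 112\right) \frac{1}{8715} - - \frac{16617}{10057} = \left(-159\right) \frac{1}{8715} + \frac{16617}{10057} = - \frac{53}{2905} + \frac{16617}{10057} = \frac{47739364}{29215585} \approx 1.634$)
$\left(26344 + \frac{-15548 + 8360}{-2200 - 6284}\right) + s = \left(26344 + \frac{-15548 + 8360}{-2200 - 6284}\right) + \frac{47739364}{29215585} = \left(26344 - \frac{7188}{-8484}\right) + \frac{47739364}{29215585} = \left(26344 - - \frac{599}{707}\right) + \frac{47739364}{29215585} = \left(26344 + \frac{599}{707}\right) + \frac{47739364}{29215585} = \frac{18625807}{707} + \frac{47739364}{29215585} = \frac{77742514190349}{2950774085}$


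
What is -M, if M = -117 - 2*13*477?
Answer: 12519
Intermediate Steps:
M = -12519 (M = -117 - 26*477 = -117 - 12402 = -12519)
-M = -1*(-12519) = 12519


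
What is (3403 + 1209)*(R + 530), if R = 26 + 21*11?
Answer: 3629644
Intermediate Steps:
R = 257 (R = 26 + 231 = 257)
(3403 + 1209)*(R + 530) = (3403 + 1209)*(257 + 530) = 4612*787 = 3629644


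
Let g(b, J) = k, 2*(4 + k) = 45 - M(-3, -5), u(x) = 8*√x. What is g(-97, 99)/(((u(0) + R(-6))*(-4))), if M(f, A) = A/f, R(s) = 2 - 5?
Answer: 53/36 ≈ 1.4722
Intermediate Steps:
R(s) = -3
k = 53/3 (k = -4 + (45 - (-5)/(-3))/2 = -4 + (45 - (-5)*(-1)/3)/2 = -4 + (45 - 1*5/3)/2 = -4 + (45 - 5/3)/2 = -4 + (½)*(130/3) = -4 + 65/3 = 53/3 ≈ 17.667)
g(b, J) = 53/3
g(-97, 99)/(((u(0) + R(-6))*(-4))) = 53/(3*(((8*√0 - 3)*(-4)))) = 53/(3*(((8*0 - 3)*(-4)))) = 53/(3*(((0 - 3)*(-4)))) = 53/(3*((-3*(-4)))) = (53/3)/12 = (53/3)*(1/12) = 53/36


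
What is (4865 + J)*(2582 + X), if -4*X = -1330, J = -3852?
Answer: 5904777/2 ≈ 2.9524e+6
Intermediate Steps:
X = 665/2 (X = -1/4*(-1330) = 665/2 ≈ 332.50)
(4865 + J)*(2582 + X) = (4865 - 3852)*(2582 + 665/2) = 1013*(5829/2) = 5904777/2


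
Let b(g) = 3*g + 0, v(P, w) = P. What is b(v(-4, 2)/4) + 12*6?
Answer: 69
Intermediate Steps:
b(g) = 3*g
b(v(-4, 2)/4) + 12*6 = 3*(-4/4) + 12*6 = 3*(-4*¼) + 72 = 3*(-1) + 72 = -3 + 72 = 69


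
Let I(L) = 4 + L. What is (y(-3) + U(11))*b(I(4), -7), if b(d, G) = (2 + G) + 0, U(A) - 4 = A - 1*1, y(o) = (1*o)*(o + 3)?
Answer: -70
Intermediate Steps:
y(o) = o*(3 + o)
U(A) = 3 + A (U(A) = 4 + (A - 1*1) = 4 + (A - 1) = 4 + (-1 + A) = 3 + A)
b(d, G) = 2 + G
(y(-3) + U(11))*b(I(4), -7) = (-3*(3 - 3) + (3 + 11))*(2 - 7) = (-3*0 + 14)*(-5) = (0 + 14)*(-5) = 14*(-5) = -70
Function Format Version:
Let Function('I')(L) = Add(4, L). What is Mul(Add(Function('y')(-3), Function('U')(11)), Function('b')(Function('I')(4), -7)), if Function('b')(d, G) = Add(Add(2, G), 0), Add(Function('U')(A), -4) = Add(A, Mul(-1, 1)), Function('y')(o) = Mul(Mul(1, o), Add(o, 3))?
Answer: -70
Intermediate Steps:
Function('y')(o) = Mul(o, Add(3, o))
Function('U')(A) = Add(3, A) (Function('U')(A) = Add(4, Add(A, Mul(-1, 1))) = Add(4, Add(A, -1)) = Add(4, Add(-1, A)) = Add(3, A))
Function('b')(d, G) = Add(2, G)
Mul(Add(Function('y')(-3), Function('U')(11)), Function('b')(Function('I')(4), -7)) = Mul(Add(Mul(-3, Add(3, -3)), Add(3, 11)), Add(2, -7)) = Mul(Add(Mul(-3, 0), 14), -5) = Mul(Add(0, 14), -5) = Mul(14, -5) = -70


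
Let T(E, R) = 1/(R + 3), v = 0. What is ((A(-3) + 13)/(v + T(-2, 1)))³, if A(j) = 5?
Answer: 373248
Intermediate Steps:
T(E, R) = 1/(3 + R)
((A(-3) + 13)/(v + T(-2, 1)))³ = ((5 + 13)/(0 + 1/(3 + 1)))³ = (18/(0 + 1/4))³ = (18/(0 + ¼))³ = (18/(¼))³ = (18*4)³ = 72³ = 373248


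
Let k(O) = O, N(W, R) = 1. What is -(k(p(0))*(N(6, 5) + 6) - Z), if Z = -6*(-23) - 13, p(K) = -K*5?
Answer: 125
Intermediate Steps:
p(K) = -5*K
Z = 125 (Z = 138 - 13 = 125)
-(k(p(0))*(N(6, 5) + 6) - Z) = -((-5*0)*(1 + 6) - 1*125) = -(0*7 - 125) = -(0 - 125) = -1*(-125) = 125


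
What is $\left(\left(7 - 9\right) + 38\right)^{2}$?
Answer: $1296$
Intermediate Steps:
$\left(\left(7 - 9\right) + 38\right)^{2} = \left(-2 + 38\right)^{2} = 36^{2} = 1296$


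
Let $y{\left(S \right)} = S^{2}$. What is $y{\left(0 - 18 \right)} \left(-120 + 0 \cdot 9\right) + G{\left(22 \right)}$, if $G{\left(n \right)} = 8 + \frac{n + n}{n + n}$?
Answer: $-38871$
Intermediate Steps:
$G{\left(n \right)} = 9$ ($G{\left(n \right)} = 8 + \frac{2 n}{2 n} = 8 + 2 n \frac{1}{2 n} = 8 + 1 = 9$)
$y{\left(0 - 18 \right)} \left(-120 + 0 \cdot 9\right) + G{\left(22 \right)} = \left(0 - 18\right)^{2} \left(-120 + 0 \cdot 9\right) + 9 = \left(0 - 18\right)^{2} \left(-120 + 0\right) + 9 = \left(-18\right)^{2} \left(-120\right) + 9 = 324 \left(-120\right) + 9 = -38880 + 9 = -38871$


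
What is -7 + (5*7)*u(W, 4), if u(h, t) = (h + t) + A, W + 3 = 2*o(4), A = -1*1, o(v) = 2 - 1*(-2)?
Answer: 273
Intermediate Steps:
o(v) = 4 (o(v) = 2 + 2 = 4)
A = -1
W = 5 (W = -3 + 2*4 = -3 + 8 = 5)
u(h, t) = -1 + h + t (u(h, t) = (h + t) - 1 = -1 + h + t)
-7 + (5*7)*u(W, 4) = -7 + (5*7)*(-1 + 5 + 4) = -7 + 35*8 = -7 + 280 = 273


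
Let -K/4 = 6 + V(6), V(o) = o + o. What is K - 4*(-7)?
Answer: -44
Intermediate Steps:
V(o) = 2*o
K = -72 (K = -4*(6 + 2*6) = -4*(6 + 12) = -4*18 = -72)
K - 4*(-7) = -72 - 4*(-7) = -72 + 28 = -44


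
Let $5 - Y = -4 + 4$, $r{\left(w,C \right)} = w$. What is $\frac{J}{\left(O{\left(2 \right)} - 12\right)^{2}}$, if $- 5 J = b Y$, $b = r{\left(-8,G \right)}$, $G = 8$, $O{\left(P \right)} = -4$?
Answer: $\frac{1}{32} \approx 0.03125$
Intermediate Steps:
$b = -8$
$Y = 5$ ($Y = 5 - \left(-4 + 4\right) = 5 - 0 = 5 + 0 = 5$)
$J = 8$ ($J = - \frac{\left(-8\right) 5}{5} = \left(- \frac{1}{5}\right) \left(-40\right) = 8$)
$\frac{J}{\left(O{\left(2 \right)} - 12\right)^{2}} = \frac{8}{\left(-4 - 12\right)^{2}} = \frac{8}{\left(-16\right)^{2}} = \frac{8}{256} = 8 \cdot \frac{1}{256} = \frac{1}{32}$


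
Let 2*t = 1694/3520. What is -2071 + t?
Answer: -662643/320 ≈ -2070.8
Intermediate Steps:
t = 77/320 (t = (1694/3520)/2 = (1694*(1/3520))/2 = (1/2)*(77/160) = 77/320 ≈ 0.24062)
-2071 + t = -2071 + 77/320 = -662643/320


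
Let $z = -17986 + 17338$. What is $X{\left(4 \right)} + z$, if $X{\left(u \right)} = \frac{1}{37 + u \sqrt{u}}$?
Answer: $- \frac{29159}{45} \approx -647.98$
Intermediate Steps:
$X{\left(u \right)} = \frac{1}{37 + u^{\frac{3}{2}}}$
$z = -648$
$X{\left(4 \right)} + z = \frac{1}{37 + 4^{\frac{3}{2}}} - 648 = \frac{1}{37 + 8} - 648 = \frac{1}{45} - 648 = - \frac{29159}{45}$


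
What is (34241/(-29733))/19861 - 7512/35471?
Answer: -4437254235367/20946587225223 ≈ -0.21184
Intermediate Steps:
(34241/(-29733))/19861 - 7512/35471 = (34241*(-1/29733))*(1/19861) - 7512*1/35471 = -34241/29733*1/19861 - 7512/35471 = -34241/590527113 - 7512/35471 = -4437254235367/20946587225223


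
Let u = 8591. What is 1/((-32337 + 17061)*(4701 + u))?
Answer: -1/203048592 ≈ -4.9249e-9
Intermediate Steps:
1/((-32337 + 17061)*(4701 + u)) = 1/((-32337 + 17061)*(4701 + 8591)) = 1/(-15276*13292) = 1/(-203048592) = -1/203048592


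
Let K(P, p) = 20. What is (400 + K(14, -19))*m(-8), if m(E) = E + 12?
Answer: 1680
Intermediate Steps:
m(E) = 12 + E
(400 + K(14, -19))*m(-8) = (400 + 20)*(12 - 8) = 420*4 = 1680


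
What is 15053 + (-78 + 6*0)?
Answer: 14975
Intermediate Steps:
15053 + (-78 + 6*0) = 15053 + (-78 + 0) = 15053 - 78 = 14975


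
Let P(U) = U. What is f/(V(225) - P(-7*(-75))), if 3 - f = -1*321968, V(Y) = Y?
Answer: -321971/300 ≈ -1073.2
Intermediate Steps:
f = 321971 (f = 3 - (-1)*321968 = 3 - 1*(-321968) = 3 + 321968 = 321971)
f/(V(225) - P(-7*(-75))) = 321971/(225 - (-7)*(-75)) = 321971/(225 - 1*525) = 321971/(225 - 525) = 321971/(-300) = 321971*(-1/300) = -321971/300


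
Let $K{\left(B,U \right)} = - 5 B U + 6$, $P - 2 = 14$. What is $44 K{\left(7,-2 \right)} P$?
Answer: $53504$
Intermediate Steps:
$P = 16$ ($P = 2 + 14 = 16$)
$K{\left(B,U \right)} = 6 - 5 B U$ ($K{\left(B,U \right)} = - 5 B U + 6 = 6 - 5 B U$)
$44 K{\left(7,-2 \right)} P = 44 \left(6 - 35 \left(-2\right)\right) 16 = 44 \left(6 + 70\right) 16 = 44 \cdot 76 \cdot 16 = 3344 \cdot 16 = 53504$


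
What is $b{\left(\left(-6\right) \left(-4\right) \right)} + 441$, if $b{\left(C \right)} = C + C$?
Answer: $489$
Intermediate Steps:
$b{\left(C \right)} = 2 C$
$b{\left(\left(-6\right) \left(-4\right) \right)} + 441 = 2 \left(\left(-6\right) \left(-4\right)\right) + 441 = 2 \cdot 24 + 441 = 48 + 441 = 489$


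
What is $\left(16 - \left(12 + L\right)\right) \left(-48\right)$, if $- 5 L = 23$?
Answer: $- \frac{2064}{5} \approx -412.8$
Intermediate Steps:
$L = - \frac{23}{5}$ ($L = \left(- \frac{1}{5}\right) 23 = - \frac{23}{5} \approx -4.6$)
$\left(16 - \left(12 + L\right)\right) \left(-48\right) = \left(16 - \frac{37}{5}\right) \left(-48\right) = \frac{43}{5} \left(-48\right) = - \frac{2064}{5}$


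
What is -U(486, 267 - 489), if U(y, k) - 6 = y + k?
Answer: -270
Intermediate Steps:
U(y, k) = 6 + k + y (U(y, k) = 6 + (y + k) = 6 + (k + y) = 6 + k + y)
-U(486, 267 - 489) = -(6 + (267 - 489) + 486) = -(6 - 222 + 486) = -1*270 = -270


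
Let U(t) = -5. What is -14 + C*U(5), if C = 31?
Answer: -169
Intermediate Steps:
-14 + C*U(5) = -14 + 31*(-5) = -14 - 155 = -169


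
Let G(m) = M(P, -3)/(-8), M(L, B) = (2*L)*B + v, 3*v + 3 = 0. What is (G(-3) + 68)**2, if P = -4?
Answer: 271441/64 ≈ 4241.3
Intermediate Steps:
v = -1 (v = -1 + (1/3)*0 = -1 + 0 = -1)
M(L, B) = -1 + 2*B*L (M(L, B) = (2*L)*B - 1 = 2*B*L - 1 = -1 + 2*B*L)
G(m) = -23/8 (G(m) = (-1 + 2*(-3)*(-4))/(-8) = (-1 + 24)*(-1/8) = 23*(-1/8) = -23/8)
(G(-3) + 68)**2 = (-23/8 + 68)**2 = (521/8)**2 = 271441/64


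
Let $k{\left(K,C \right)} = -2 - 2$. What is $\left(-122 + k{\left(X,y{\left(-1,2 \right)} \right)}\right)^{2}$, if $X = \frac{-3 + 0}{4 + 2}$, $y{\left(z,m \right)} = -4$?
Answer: $15876$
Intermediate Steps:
$X = - \frac{1}{2}$ ($X = - \frac{3}{6} = \left(-3\right) \frac{1}{6} = - \frac{1}{2} \approx -0.5$)
$k{\left(K,C \right)} = -4$
$\left(-122 + k{\left(X,y{\left(-1,2 \right)} \right)}\right)^{2} = \left(-122 - 4\right)^{2} = \left(-126\right)^{2} = 15876$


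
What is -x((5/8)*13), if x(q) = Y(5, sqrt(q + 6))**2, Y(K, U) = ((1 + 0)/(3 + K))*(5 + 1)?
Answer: -9/16 ≈ -0.56250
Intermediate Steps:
Y(K, U) = 6/(3 + K) (Y(K, U) = (1/(3 + K))*6 = 6/(3 + K))
x(q) = 9/16 (x(q) = (6/(3 + 5))**2 = (6/8)**2 = (6*(1/8))**2 = (3/4)**2 = 9/16)
-x((5/8)*13) = -1*9/16 = -9/16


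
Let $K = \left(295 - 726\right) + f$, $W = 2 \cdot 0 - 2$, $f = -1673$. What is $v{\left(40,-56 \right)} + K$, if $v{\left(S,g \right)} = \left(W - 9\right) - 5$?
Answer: $-2120$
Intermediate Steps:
$W = -2$ ($W = 0 - 2 = -2$)
$K = -2104$ ($K = \left(295 - 726\right) - 1673 = -431 - 1673 = -2104$)
$v{\left(S,g \right)} = -16$ ($v{\left(S,g \right)} = \left(-2 - 9\right) - 5 = -11 - 5 = -16$)
$v{\left(40,-56 \right)} + K = -16 - 2104 = -2120$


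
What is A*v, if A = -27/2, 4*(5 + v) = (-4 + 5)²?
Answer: 513/8 ≈ 64.125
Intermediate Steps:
v = -19/4 (v = -5 + (-4 + 5)²/4 = -5 + (¼)*1² = -5 + (¼)*1 = -5 + ¼ = -19/4 ≈ -4.7500)
A = -27/2 (A = -27*½ = -27/2 ≈ -13.500)
A*v = -27/2*(-19/4) = 513/8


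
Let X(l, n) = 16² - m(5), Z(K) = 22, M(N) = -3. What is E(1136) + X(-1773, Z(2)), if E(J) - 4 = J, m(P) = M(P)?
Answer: 1399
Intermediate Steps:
m(P) = -3
E(J) = 4 + J
X(l, n) = 259 (X(l, n) = 16² - 1*(-3) = 256 + 3 = 259)
E(1136) + X(-1773, Z(2)) = (4 + 1136) + 259 = 1140 + 259 = 1399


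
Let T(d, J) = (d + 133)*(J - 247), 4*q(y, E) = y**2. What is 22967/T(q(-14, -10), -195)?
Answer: -193/676 ≈ -0.28550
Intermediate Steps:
q(y, E) = y**2/4
T(d, J) = (-247 + J)*(133 + d) (T(d, J) = (133 + d)*(-247 + J) = (-247 + J)*(133 + d))
22967/T(q(-14, -10), -195) = 22967/(-32851 - 247*(-14)**2/4 + 133*(-195) - 195*(-14)**2/4) = 22967/(-32851 - 247*196/4 - 25935 - 195*196/4) = 22967/(-32851 - 247*49 - 25935 - 195*49) = 22967/(-32851 - 12103 - 25935 - 9555) = 22967/(-80444) = 22967*(-1/80444) = -193/676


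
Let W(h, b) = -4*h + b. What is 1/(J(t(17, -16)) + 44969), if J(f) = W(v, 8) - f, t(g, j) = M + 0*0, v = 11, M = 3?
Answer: 1/44930 ≈ 2.2257e-5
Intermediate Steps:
W(h, b) = b - 4*h
t(g, j) = 3 (t(g, j) = 3 + 0*0 = 3 + 0 = 3)
J(f) = -36 - f (J(f) = (8 - 4*11) - f = (8 - 44) - f = -36 - f)
1/(J(t(17, -16)) + 44969) = 1/((-36 - 1*3) + 44969) = 1/((-36 - 3) + 44969) = 1/(-39 + 44969) = 1/44930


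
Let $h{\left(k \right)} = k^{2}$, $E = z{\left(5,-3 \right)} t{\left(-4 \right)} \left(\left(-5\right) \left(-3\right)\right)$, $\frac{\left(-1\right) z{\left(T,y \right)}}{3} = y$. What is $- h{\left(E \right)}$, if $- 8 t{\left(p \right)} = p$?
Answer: $- \frac{18225}{4} \approx -4556.3$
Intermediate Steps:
$t{\left(p \right)} = - \frac{p}{8}$
$z{\left(T,y \right)} = - 3 y$
$E = \frac{135}{2}$ ($E = \left(-3\right) \left(-3\right) \left(\left(- \frac{1}{8}\right) \left(-4\right)\right) \left(\left(-5\right) \left(-3\right)\right) = 9 \cdot \frac{1}{2} \cdot 15 = \frac{9}{2} \cdot 15 = \frac{135}{2} \approx 67.5$)
$- h{\left(E \right)} = - \left(\frac{135}{2}\right)^{2} = \left(-1\right) \frac{18225}{4} = - \frac{18225}{4}$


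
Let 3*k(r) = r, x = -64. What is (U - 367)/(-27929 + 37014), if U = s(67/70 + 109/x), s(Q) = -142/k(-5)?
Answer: -1409/45425 ≈ -0.031018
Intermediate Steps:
k(r) = r/3
s(Q) = 426/5 (s(Q) = -142/((⅓)*(-5)) = -142/(-5/3) = -142*(-⅗) = 426/5)
U = 426/5 ≈ 85.200
(U - 367)/(-27929 + 37014) = (426/5 - 367)/(-27929 + 37014) = -1409/5/9085 = -1409/5*1/9085 = -1409/45425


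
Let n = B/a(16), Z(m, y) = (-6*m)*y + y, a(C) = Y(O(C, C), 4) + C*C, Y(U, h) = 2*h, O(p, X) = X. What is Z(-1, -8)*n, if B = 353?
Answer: -2471/33 ≈ -74.879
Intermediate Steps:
a(C) = 8 + C² (a(C) = 2*4 + C*C = 8 + C²)
Z(m, y) = y - 6*m*y (Z(m, y) = -6*m*y + y = y - 6*m*y)
n = 353/264 (n = 353/(8 + 16²) = 353/(8 + 256) = 353/264 ≈ 1.3371)
Z(-1, -8)*n = -8*(1 - 6*(-1))*(353/264) = -8*(1 + 6)*(353/264) = -8*7*(353/264) = -56*353/264 = -2471/33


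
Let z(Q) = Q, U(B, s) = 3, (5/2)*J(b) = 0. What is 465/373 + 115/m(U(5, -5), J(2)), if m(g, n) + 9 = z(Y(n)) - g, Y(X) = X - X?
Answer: -37315/4476 ≈ -8.3367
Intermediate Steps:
Y(X) = 0
J(b) = 0 (J(b) = (2/5)*0 = 0)
m(g, n) = -9 - g (m(g, n) = -9 + (0 - g) = -9 - g)
465/373 + 115/m(U(5, -5), J(2)) = 465/373 + 115/(-9 - 1*3) = 465*(1/373) + 115/(-9 - 3) = 465/373 + 115/(-12) = 465/373 + 115*(-1/12) = 465/373 - 115/12 = -37315/4476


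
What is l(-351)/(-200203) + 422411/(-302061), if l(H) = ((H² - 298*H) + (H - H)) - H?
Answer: -153483166583/60473518383 ≈ -2.5380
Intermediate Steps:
l(H) = H² - 299*H (l(H) = ((H² - 298*H) + 0) - H = (H² - 298*H) - H = H² - 299*H)
l(-351)/(-200203) + 422411/(-302061) = -351*(-299 - 351)/(-200203) + 422411/(-302061) = -351*(-650)*(-1/200203) + 422411*(-1/302061) = 228150*(-1/200203) - 422411/302061 = -228150/200203 - 422411/302061 = -153483166583/60473518383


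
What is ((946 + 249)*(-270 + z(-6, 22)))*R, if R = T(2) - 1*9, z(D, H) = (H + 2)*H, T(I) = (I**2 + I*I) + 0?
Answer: -308310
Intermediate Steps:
T(I) = 2*I**2 (T(I) = (I**2 + I**2) + 0 = 2*I**2 + 0 = 2*I**2)
z(D, H) = H*(2 + H) (z(D, H) = (2 + H)*H = H*(2 + H))
R = -1 (R = 2*2**2 - 1*9 = 2*4 - 9 = 8 - 9 = -1)
((946 + 249)*(-270 + z(-6, 22)))*R = ((946 + 249)*(-270 + 22*(2 + 22)))*(-1) = (1195*(-270 + 22*24))*(-1) = (1195*(-270 + 528))*(-1) = (1195*258)*(-1) = 308310*(-1) = -308310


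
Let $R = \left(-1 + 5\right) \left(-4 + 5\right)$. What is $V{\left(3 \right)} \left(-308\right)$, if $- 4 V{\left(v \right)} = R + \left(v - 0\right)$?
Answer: $539$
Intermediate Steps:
$R = 4$ ($R = 4 \cdot 1 = 4$)
$V{\left(v \right)} = -1 - \frac{v}{4}$ ($V{\left(v \right)} = - \frac{4 + \left(v - 0\right)}{4} = - \frac{4 + \left(v + 0\right)}{4} = - \frac{4 + v}{4} = -1 - \frac{v}{4}$)
$V{\left(3 \right)} \left(-308\right) = \left(-1 - \frac{3}{4}\right) \left(-308\right) = \left(- \frac{7}{4}\right) \left(-308\right) = 539$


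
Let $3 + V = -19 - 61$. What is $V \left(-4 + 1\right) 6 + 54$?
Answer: $1548$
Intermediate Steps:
$V = -83$ ($V = -3 - 80 = -83$)
$V \left(-4 + 1\right) 6 + 54 = - 83 \left(-4 + 1\right) 6 + 54 = - 83 \left(\left(-3\right) 6\right) + 54 = \left(-83\right) \left(-18\right) + 54 = 1494 + 54 = 1548$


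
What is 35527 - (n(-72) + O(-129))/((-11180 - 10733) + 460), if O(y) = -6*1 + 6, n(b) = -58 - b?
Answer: 762160745/21453 ≈ 35527.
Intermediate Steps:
O(y) = 0 (O(y) = -6 + 6 = 0)
35527 - (n(-72) + O(-129))/((-11180 - 10733) + 460) = 35527 - ((-58 - 1*(-72)) + 0)/((-11180 - 10733) + 460) = 35527 - ((-58 + 72) + 0)/(-21913 + 460) = 35527 - (14 + 0)/(-21453) = 35527 - 14*(-1)/21453 = 35527 - 1*(-14/21453) = 35527 + 14/21453 = 762160745/21453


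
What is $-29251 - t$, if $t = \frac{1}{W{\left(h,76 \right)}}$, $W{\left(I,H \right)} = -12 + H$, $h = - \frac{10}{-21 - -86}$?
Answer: $- \frac{1872065}{64} \approx -29251.0$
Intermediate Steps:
$h = - \frac{2}{13}$ ($h = - \frac{10}{-21 + 86} = - \frac{10}{65} = \left(-10\right) \frac{1}{65} = - \frac{2}{13} \approx -0.15385$)
$t = \frac{1}{64}$ ($t = \frac{1}{-12 + 76} = \frac{1}{64} \approx 0.015625$)
$-29251 - t = -29251 - \frac{1}{64} = - \frac{1872065}{64}$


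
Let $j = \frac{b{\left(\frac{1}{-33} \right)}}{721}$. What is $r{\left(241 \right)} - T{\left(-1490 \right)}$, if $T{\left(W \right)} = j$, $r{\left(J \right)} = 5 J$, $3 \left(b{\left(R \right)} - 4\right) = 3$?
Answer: $\frac{868800}{721} \approx 1205.0$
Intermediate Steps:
$b{\left(R \right)} = 5$ ($b{\left(R \right)} = 4 + \frac{1}{3} \cdot 3 = 4 + 1 = 5$)
$j = \frac{5}{721} \approx 0.0069348$
$T{\left(W \right)} = \frac{5}{721}$
$r{\left(241 \right)} - T{\left(-1490 \right)} = 5 \cdot 241 - \frac{5}{721} = 1205 - \frac{5}{721} = \frac{868800}{721}$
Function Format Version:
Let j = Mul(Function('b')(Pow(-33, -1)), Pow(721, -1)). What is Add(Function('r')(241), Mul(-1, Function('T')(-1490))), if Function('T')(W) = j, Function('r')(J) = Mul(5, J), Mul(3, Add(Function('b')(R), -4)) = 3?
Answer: Rational(868800, 721) ≈ 1205.0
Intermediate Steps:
Function('b')(R) = 5 (Function('b')(R) = Add(4, Mul(Rational(1, 3), 3)) = Add(4, 1) = 5)
j = Rational(5, 721) (j = Mul(5, Pow(721, -1)) = Mul(5, Rational(1, 721)) = Rational(5, 721) ≈ 0.0069348)
Function('T')(W) = Rational(5, 721)
Add(Function('r')(241), Mul(-1, Function('T')(-1490))) = Add(Mul(5, 241), Mul(-1, Rational(5, 721))) = Add(1205, Rational(-5, 721)) = Rational(868800, 721)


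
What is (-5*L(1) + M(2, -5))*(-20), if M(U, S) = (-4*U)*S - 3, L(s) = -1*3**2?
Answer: -1640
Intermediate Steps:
L(s) = -9 (L(s) = -1*9 = -9)
M(U, S) = -3 - 4*S*U (M(U, S) = -4*S*U - 3 = -3 - 4*S*U)
(-5*L(1) + M(2, -5))*(-20) = (-5*(-9) + (-3 - 4*(-5)*2))*(-20) = (45 + (-3 + 40))*(-20) = (45 + 37)*(-20) = 82*(-20) = -1640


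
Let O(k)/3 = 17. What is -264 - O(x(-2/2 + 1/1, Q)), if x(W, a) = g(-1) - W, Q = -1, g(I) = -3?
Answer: -315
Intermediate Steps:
x(W, a) = -3 - W
O(k) = 51 (O(k) = 3*17 = 51)
-264 - O(x(-2/2 + 1/1, Q)) = -264 - 1*51 = -264 - 51 = -315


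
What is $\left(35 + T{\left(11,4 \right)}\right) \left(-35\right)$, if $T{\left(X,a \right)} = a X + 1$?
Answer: $-2800$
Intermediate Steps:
$T{\left(X,a \right)} = 1 + X a$ ($T{\left(X,a \right)} = X a + 1 = 1 + X a$)
$\left(35 + T{\left(11,4 \right)}\right) \left(-35\right) = \left(35 + \left(1 + 11 \cdot 4\right)\right) \left(-35\right) = \left(35 + \left(1 + 44\right)\right) \left(-35\right) = \left(35 + 45\right) \left(-35\right) = 80 \left(-35\right) = -2800$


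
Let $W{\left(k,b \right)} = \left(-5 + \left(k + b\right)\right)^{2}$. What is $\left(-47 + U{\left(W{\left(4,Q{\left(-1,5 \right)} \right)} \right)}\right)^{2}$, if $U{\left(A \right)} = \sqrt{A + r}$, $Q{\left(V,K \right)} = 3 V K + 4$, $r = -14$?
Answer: $\left(47 - \sqrt{130}\right)^{2} \approx 1267.2$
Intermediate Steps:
$Q{\left(V,K \right)} = 4 + 3 K V$ ($Q{\left(V,K \right)} = 3 K V + 4 = 4 + 3 K V$)
$W{\left(k,b \right)} = \left(-5 + b + k\right)^{2}$ ($W{\left(k,b \right)} = \left(-5 + \left(b + k\right)\right)^{2} = \left(-5 + b + k\right)^{2}$)
$U{\left(A \right)} = \sqrt{-14 + A}$ ($U{\left(A \right)} = \sqrt{A - 14} = \sqrt{-14 + A}$)
$\left(-47 + U{\left(W{\left(4,Q{\left(-1,5 \right)} \right)} \right)}\right)^{2} = \left(-47 + \sqrt{-14 + \left(-5 + \left(4 + 3 \cdot 5 \left(-1\right)\right) + 4\right)^{2}}\right)^{2} = \left(-47 + \sqrt{-14 + \left(-5 + \left(4 - 15\right) + 4\right)^{2}}\right)^{2} = \left(-47 + \sqrt{-14 + \left(-5 - 11 + 4\right)^{2}}\right)^{2} = \left(-47 + \sqrt{-14 + \left(-12\right)^{2}}\right)^{2} = \left(-47 + \sqrt{-14 + 144}\right)^{2} = \left(-47 + \sqrt{130}\right)^{2}$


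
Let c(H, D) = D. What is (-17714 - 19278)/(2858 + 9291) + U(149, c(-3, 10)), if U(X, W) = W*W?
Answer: 1177908/12149 ≈ 96.955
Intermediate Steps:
U(X, W) = W²
(-17714 - 19278)/(2858 + 9291) + U(149, c(-3, 10)) = (-17714 - 19278)/(2858 + 9291) + 10² = -36992/12149 + 100 = 1177908/12149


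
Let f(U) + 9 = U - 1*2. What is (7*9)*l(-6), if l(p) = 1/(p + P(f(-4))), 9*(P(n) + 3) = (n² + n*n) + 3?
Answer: 189/124 ≈ 1.5242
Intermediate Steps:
f(U) = -11 + U (f(U) = -9 + (U - 1*2) = -9 + (U - 2) = -9 + (-2 + U) = -11 + U)
P(n) = -8/3 + 2*n²/9 (P(n) = -3 + ((n² + n*n) + 3)/9 = -3 + ((n² + n²) + 3)/9 = -3 + (2*n² + 3)/9 = -3 + (3 + 2*n²)/9 = -3 + (⅓ + 2*n²/9) = -8/3 + 2*n²/9)
l(p) = 1/(142/3 + p) (l(p) = 1/(p + (-8/3 + 2*(-11 - 4)²/9)) = 1/(p + (-8/3 + (2/9)*(-15)²)) = 1/(p + (-8/3 + (2/9)*225)) = 1/(p + (-8/3 + 50)) = 1/(p + 142/3) = 1/(142/3 + p))
(7*9)*l(-6) = (7*9)*(3/(142 + 3*(-6))) = 63*(3/(142 - 18)) = 63*(3/124) = 189/124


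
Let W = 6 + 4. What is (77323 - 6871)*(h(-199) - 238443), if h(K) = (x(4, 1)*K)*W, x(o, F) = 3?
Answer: -17219384676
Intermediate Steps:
W = 10
h(K) = 30*K (h(K) = (3*K)*10 = 30*K)
(77323 - 6871)*(h(-199) - 238443) = (77323 - 6871)*(30*(-199) - 238443) = 70452*(-5970 - 238443) = 70452*(-244413) = -17219384676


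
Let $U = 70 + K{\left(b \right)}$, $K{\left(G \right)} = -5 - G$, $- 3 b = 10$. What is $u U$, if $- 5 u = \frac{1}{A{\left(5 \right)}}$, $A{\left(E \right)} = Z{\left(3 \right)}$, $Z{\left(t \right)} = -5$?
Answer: $\frac{41}{15} \approx 2.7333$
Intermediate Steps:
$b = - \frac{10}{3}$ ($b = \left(- \frac{1}{3}\right) 10 = - \frac{10}{3} \approx -3.3333$)
$A{\left(E \right)} = -5$
$u = \frac{1}{25}$ ($u = - \frac{1}{5 \left(-5\right)} = \left(- \frac{1}{5}\right) \left(- \frac{1}{5}\right) = \frac{1}{25} \approx 0.04$)
$U = \frac{205}{3}$ ($U = 70 - \frac{5}{3} = \frac{205}{3} \approx 68.333$)
$u U = \frac{1}{25} \cdot \frac{205}{3} = \frac{41}{15}$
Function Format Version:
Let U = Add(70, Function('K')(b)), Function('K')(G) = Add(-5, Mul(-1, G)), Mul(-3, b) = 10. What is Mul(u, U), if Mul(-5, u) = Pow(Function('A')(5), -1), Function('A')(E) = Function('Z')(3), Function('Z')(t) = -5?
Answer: Rational(41, 15) ≈ 2.7333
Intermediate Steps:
b = Rational(-10, 3) (b = Mul(Rational(-1, 3), 10) = Rational(-10, 3) ≈ -3.3333)
Function('A')(E) = -5
u = Rational(1, 25) (u = Mul(Rational(-1, 5), Pow(-5, -1)) = Mul(Rational(-1, 5), Rational(-1, 5)) = Rational(1, 25) ≈ 0.040000)
U = Rational(205, 3) (U = Add(70, Add(-5, Mul(-1, Rational(-10, 3)))) = Add(70, Add(-5, Rational(10, 3))) = Add(70, Rational(-5, 3)) = Rational(205, 3) ≈ 68.333)
Mul(u, U) = Mul(Rational(1, 25), Rational(205, 3)) = Rational(41, 15)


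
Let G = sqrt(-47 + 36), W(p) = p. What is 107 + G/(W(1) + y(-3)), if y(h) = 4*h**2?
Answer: 107 + I*sqrt(11)/37 ≈ 107.0 + 0.089638*I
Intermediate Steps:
G = I*sqrt(11) (G = sqrt(-11) = I*sqrt(11) ≈ 3.3166*I)
107 + G/(W(1) + y(-3)) = 107 + (I*sqrt(11))/(1 + 4*(-3)**2) = 107 + (I*sqrt(11))/(1 + 4*9) = 107 + (I*sqrt(11))/(1 + 36) = 107 + (I*sqrt(11))/37 = 107 + I*sqrt(11)/37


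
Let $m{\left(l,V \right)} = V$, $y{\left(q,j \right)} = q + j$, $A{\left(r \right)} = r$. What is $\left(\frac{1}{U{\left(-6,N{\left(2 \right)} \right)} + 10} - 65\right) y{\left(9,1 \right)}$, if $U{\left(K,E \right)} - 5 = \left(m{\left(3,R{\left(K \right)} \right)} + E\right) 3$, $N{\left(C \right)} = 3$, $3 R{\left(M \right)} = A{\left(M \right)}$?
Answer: $- \frac{5845}{9} \approx -649.44$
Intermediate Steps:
$y{\left(q,j \right)} = j + q$
$R{\left(M \right)} = \frac{M}{3}$
$U{\left(K,E \right)} = 5 + K + 3 E$ ($U{\left(K,E \right)} = 5 + \left(\frac{K}{3} + E\right) 3 = 5 + \left(E + \frac{K}{3}\right) 3 = 5 + \left(K + 3 E\right) = 5 + K + 3 E$)
$\left(\frac{1}{U{\left(-6,N{\left(2 \right)} \right)} + 10} - 65\right) y{\left(9,1 \right)} = \left(\frac{1}{\left(5 - 6 + 3 \cdot 3\right) + 10} - 65\right) \left(1 + 9\right) = \left(\frac{1}{\left(5 - 6 + 9\right) + 10} - 65\right) 10 = \left(\frac{1}{8 + 10} - 65\right) 10 = \left(\frac{1}{18} - 65\right) 10 = \left(- \frac{1169}{18}\right) 10 = - \frac{5845}{9}$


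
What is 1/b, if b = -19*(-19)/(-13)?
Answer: -13/361 ≈ -0.036011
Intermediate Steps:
b = -361/13 (b = 361*(-1/13) = -361/13 ≈ -27.769)
1/b = 1/(-361/13) = -13/361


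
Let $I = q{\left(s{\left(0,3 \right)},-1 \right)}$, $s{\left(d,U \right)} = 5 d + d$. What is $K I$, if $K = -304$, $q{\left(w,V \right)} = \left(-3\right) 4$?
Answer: $3648$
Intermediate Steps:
$s{\left(d,U \right)} = 6 d$
$q{\left(w,V \right)} = -12$
$I = -12$
$K I = \left(-304\right) \left(-12\right) = 3648$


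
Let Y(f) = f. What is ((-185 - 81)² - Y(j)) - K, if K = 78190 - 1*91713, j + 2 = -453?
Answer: 84734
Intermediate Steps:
j = -455 (j = -2 - 453 = -455)
K = -13523 (K = 78190 - 91713 = -13523)
((-185 - 81)² - Y(j)) - K = ((-185 - 81)² - 1*(-455)) - 1*(-13523) = ((-266)² + 455) + 13523 = (70756 + 455) + 13523 = 71211 + 13523 = 84734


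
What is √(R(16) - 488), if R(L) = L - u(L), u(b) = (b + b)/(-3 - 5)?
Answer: 6*I*√13 ≈ 21.633*I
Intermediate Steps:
u(b) = -b/4 (u(b) = (2*b)/(-8) = (2*b)*(-⅛) = -b/4)
R(L) = 5*L/4 (R(L) = L - (-1)*L/4 = L + L/4 = 5*L/4)
√(R(16) - 488) = √((5/4)*16 - 488) = √(20 - 488) = √(-468) = 6*I*√13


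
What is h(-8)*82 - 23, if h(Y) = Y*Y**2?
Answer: -42007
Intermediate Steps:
h(Y) = Y**3
h(-8)*82 - 23 = (-8)**3*82 - 23 = -512*82 - 23 = -41984 - 23 = -42007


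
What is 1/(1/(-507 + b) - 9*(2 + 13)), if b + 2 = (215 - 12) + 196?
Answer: -110/14851 ≈ -0.0074069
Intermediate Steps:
b = 397 (b = -2 + ((215 - 12) + 196) = -2 + (203 + 196) = -2 + 399 = 397)
1/(1/(-507 + b) - 9*(2 + 13)) = 1/(1/(-507 + 397) - 9*(2 + 13)) = 1/(1/(-110) - 9*15) = 1/(-1/110 - 135) = 1/(-14851/110) = -110/14851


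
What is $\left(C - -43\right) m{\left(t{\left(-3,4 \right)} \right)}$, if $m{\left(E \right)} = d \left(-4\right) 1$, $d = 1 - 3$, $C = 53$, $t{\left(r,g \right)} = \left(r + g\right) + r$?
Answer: $768$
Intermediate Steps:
$t{\left(r,g \right)} = g + 2 r$ ($t{\left(r,g \right)} = \left(g + r\right) + r = g + 2 r$)
$d = -2$ ($d = 1 - 3 = -2$)
$m{\left(E \right)} = 8$ ($m{\left(E \right)} = \left(-2\right) \left(-4\right) 1 = 8 \cdot 1 = 8$)
$\left(C - -43\right) m{\left(t{\left(-3,4 \right)} \right)} = \left(53 - -43\right) 8 = \left(53 + 43\right) 8 = 96 \cdot 8 = 768$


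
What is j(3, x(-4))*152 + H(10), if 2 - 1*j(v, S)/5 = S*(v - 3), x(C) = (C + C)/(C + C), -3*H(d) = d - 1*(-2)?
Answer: 1516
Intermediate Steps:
H(d) = -⅔ - d/3 (H(d) = -(d - 1*(-2))/3 = -(d + 2)/3 = -(2 + d)/3 = -⅔ - d/3)
x(C) = 1 (x(C) = (2*C)/((2*C)) = (2*C)*(1/(2*C)) = 1)
j(v, S) = 10 - 5*S*(-3 + v) (j(v, S) = 10 - 5*S*(v - 3) = 10 - 5*S*(-3 + v))
j(3, x(-4))*152 + H(10) = (10 + 15*1 - 5*1*3)*152 + (-⅔ - ⅓*10) = (10 + 15 - 15)*152 + (-⅔ - 10/3) = 10*152 - 4 = 1520 - 4 = 1516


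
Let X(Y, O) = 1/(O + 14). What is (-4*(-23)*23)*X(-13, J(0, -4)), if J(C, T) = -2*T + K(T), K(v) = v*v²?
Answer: -1058/21 ≈ -50.381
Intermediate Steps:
K(v) = v³
J(C, T) = T³ - 2*T (J(C, T) = -2*T + T³ = T³ - 2*T)
X(Y, O) = 1/(14 + O)
(-4*(-23)*23)*X(-13, J(0, -4)) = (-4*(-23)*23)/(14 - 4*(-2 + (-4)²)) = (92*23)/(14 - 4*(-2 + 16)) = 2116/(14 - 4*14) = 2116/(14 - 56) = 2116/(-42) = 2116*(-1/42) = -1058/21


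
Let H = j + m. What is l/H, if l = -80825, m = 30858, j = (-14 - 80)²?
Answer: -80825/39694 ≈ -2.0362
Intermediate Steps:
j = 8836 (j = (-94)² = 8836)
H = 39694 (H = 8836 + 30858 = 39694)
l/H = -80825/39694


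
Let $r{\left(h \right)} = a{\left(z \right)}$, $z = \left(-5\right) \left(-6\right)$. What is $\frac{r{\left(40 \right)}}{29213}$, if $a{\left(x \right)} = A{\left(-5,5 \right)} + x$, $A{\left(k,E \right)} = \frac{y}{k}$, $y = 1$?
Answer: $\frac{149}{146065} \approx 0.0010201$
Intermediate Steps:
$A{\left(k,E \right)} = \frac{1}{k}$ ($A{\left(k,E \right)} = 1 \frac{1}{k} = \frac{1}{k}$)
$z = 30$
$a{\left(x \right)} = - \frac{1}{5} + x$ ($a{\left(x \right)} = \frac{1}{-5} + x = - \frac{1}{5} + x$)
$r{\left(h \right)} = \frac{149}{5}$ ($r{\left(h \right)} = - \frac{1}{5} + 30 = \frac{149}{5}$)
$\frac{r{\left(40 \right)}}{29213} = \frac{149}{5 \cdot 29213} = \frac{149}{5} \cdot \frac{1}{29213} = \frac{149}{146065}$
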